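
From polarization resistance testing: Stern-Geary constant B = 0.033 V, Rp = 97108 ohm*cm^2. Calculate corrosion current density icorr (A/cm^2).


Apply the Stern-Geary relation: icorr = B / Rp
icorr = 0.033 / 97108 = 3.398×10^-7 A/cm^2

3.398×10^-7 A/cm^2


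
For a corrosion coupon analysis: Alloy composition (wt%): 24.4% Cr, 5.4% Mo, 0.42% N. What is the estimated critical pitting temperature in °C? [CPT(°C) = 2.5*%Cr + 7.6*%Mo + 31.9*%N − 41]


Apply the ASTM G48 empirical CPT estimate: CPT(°C) = 2.5*%Cr + 7.6*%Mo + 31.9*%N − 41
2.5*24.4 = 61; 7.6*5.4 = 41.04; 31.9*0.42 = 13.398
CPT = 61 + 41.04 + 13.398 − 41 = 74.438 °C
Rounded to 0.1 °C: CPT ≈ 74.4 °C

74.4 °C


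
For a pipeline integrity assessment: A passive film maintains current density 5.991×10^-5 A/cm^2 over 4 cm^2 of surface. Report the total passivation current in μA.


I = i_pass * A, then convert A → μA (×10^6)
I = 5.991×10^-5 * 4 * 10^6 = 239.64 μA

239.64 μA


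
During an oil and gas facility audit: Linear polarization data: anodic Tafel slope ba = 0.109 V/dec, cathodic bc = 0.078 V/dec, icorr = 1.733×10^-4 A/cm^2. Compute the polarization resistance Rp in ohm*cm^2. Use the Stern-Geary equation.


Apply the Stern-Geary equation: Rp = ba*bc / (2.303*icorr*(ba+bc))
ba*bc = 0.109*0.078 = 0.008502
ba+bc = 0.187; 2.303*icorr*(ba+bc) = 2.303*1.733×10^-4*0.187 = 7.4633551×10^-5
Rp = 0.008502 / 7.4633551×10^-5 = 113.9 ohm*cm^2

113.9 ohm*cm^2


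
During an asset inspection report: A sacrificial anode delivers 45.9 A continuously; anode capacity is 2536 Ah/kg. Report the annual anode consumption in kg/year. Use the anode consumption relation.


Annual consumption = current * hours per year / capacity
Rate = 45.9 * 8760 / 2536 = 158.6 kg/year

158.6 kg/year


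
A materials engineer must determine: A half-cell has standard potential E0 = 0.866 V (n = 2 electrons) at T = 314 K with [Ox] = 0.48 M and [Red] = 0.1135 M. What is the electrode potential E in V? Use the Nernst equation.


Apply the Nernst equation: E = E0 + (RT/nF)*ln([Ox]/[Red])
Step 1: RT/nF = 8.314*314/(2*96485) = 0.01352851 V
Step 2: [Ox]/[Red] = 0.48/0.1135 = 4.229075
Step 3: ln(4.229075) = 1.441983
Step 4: correction = 0.01352851 * 1.441983 = 0.02 V
E = 0.866 + 0.02 = 0.886 V

0.886 V


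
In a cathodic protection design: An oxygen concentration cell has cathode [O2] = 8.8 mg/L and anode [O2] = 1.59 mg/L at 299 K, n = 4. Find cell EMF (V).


Apply the Nernst concentration-cell relation: E = (RT/nF)*ln(C_cathode/C_anode)
RT/nF = 8.314*299/(4*96485) = 0.00644112 V
ln(8.8/1.59) = 1.71102
E = 0.00644112 * 1.71102 = 0.01102 V

0.01102 V


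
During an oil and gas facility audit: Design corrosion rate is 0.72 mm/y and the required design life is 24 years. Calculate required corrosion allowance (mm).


Corrosion allowance = CR × design life
CA = 0.72 * 24 = 17.28 mm

17.28 mm


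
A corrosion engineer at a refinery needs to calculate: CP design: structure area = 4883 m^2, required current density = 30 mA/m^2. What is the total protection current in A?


I = area * current density, then convert mA → A (÷1000)
I = 4883 * 30 / 1000 = 146.49 A

146.49 A


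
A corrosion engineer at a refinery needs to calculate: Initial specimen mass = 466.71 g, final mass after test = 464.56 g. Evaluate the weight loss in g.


Weight loss = initial − final
WL = 466.71 − 464.56 = 2.15 g

2.15 g


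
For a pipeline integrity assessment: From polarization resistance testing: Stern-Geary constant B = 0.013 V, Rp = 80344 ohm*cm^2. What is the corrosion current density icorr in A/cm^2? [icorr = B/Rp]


Apply the Stern-Geary relation: icorr = B / Rp
icorr = 0.013 / 80344 = 1.618×10^-7 A/cm^2

1.618×10^-7 A/cm^2


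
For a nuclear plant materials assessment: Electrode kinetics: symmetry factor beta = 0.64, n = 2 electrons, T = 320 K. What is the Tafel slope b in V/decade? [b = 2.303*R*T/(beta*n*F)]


Apply the Tafel slope relation: b = 2.303*R*T/(beta*n*F)
Numerator: 2.303 * 8.314 * 320 = 6127.09
Denominator: 0.64 * 2 * 96485 = 123500.8
b = 6127.09 / 123500.8 = 0.05 V/decade

0.05 V/decade


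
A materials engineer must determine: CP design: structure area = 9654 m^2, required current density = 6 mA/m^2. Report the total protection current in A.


I = area * current density, then convert mA → A (÷1000)
I = 9654 * 6 / 1000 = 57.92 A

57.92 A


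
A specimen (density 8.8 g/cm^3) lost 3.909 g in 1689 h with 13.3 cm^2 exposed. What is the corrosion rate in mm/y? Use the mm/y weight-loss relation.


Apply the mm/y weight-loss relation: CR = 87600 * W / (D * A * T)
Numerator: 87600 * 3.909 = 342428.4
Denominator: 8.8 * 13.3 * 1689 = 197680.56
CR = 342428.4 / 197680.56 = 1.73223 mm/y

1.73223 mm/y


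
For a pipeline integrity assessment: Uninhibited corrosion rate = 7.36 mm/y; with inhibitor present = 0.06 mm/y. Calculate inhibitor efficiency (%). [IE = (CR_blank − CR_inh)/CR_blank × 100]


Apply the inhibitor-efficiency definition: IE = (CR_blank − CR_inh)/CR_blank × 100
IE = (7.36 − 0.06) / 7.36 × 100
IE = 7.3 / 7.36 × 100 = 99.2 %

99.2 %


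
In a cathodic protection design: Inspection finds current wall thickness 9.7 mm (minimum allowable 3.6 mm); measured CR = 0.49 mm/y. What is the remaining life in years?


Apply the remaining-life relation: RL = (t_current − t_min) / CR
RL = (9.7 − 3.6) / 0.49 = 6.1 / 0.49 = 12.4 years

12.4 years


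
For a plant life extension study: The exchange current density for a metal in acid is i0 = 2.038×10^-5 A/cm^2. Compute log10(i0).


i0 = 2.038×10^-5 A/cm^2
log10(i0) = -4.691

-4.691


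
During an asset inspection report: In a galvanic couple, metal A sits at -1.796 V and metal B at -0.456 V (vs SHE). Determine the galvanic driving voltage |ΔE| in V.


Driving voltage is the absolute potential difference.
|ΔE| = |-1.796 − (-0.456)| = 1.34 V

1.34 V


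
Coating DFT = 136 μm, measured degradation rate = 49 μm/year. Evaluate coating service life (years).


Service life = thickness / degradation rate
Life = 136 / 49 = 2.8 years

2.8 years


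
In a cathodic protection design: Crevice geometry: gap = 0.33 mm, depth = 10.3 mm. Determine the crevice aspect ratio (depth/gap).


Aspect ratio = depth / gap
Ratio = 10.3 / 0.33 = 31.2

31.2


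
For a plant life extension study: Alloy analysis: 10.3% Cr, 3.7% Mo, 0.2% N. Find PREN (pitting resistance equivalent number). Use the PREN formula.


Apply the PREN formula: PREN = Cr + 3.3*Mo + 16*N
PREN = 10.3 + 3.3*3.7 + 16*0.2
PREN = 10.3 + 12.21 + 3.2 = 25.71

25.71


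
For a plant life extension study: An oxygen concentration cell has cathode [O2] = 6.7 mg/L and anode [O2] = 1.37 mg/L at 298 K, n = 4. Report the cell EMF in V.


Apply the Nernst concentration-cell relation: E = (RT/nF)*ln(C_cathode/C_anode)
RT/nF = 8.314*298/(4*96485) = 0.00641958 V
ln(6.7/1.37) = 1.5873
E = 0.00641958 * 1.5873 = 0.01019 V

0.01019 V


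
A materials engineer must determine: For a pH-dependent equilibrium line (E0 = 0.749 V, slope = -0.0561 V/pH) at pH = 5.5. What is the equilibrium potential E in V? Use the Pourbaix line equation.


Apply the Pourbaix line equation: E = E0 + slope*pH
E = 0.749 + (-0.0561)*5.5 = 0.749 + (-0.30855) = 0.44045 V
Rounded to 4 decimal places: E = 0.4405 V

0.4405 V


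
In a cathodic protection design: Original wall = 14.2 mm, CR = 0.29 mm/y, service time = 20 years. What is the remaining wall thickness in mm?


Remaining wall = original − CR × time
t = 14.2 − 0.29*20 = 14.2 − 5.8 = 8.4 mm

8.4 mm


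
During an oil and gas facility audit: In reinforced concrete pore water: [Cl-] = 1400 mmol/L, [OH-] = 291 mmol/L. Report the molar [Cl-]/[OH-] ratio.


Threshold parameter = [Cl-] / [OH-] (molar basis; both in mmol/L, so units cancel)
Ratio = 1400 / 291 = 4.81

4.81


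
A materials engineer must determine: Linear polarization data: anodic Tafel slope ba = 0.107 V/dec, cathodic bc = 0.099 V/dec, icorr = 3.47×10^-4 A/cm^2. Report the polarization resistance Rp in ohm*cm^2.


Apply the Stern-Geary equation: Rp = ba*bc / (2.303*icorr*(ba+bc))
ba*bc = 0.107*0.099 = 0.010593
ba+bc = 0.206; 2.303*icorr*(ba+bc) = 2.303*3.47×10^-4*0.206 = 1.6462305×10^-4
Rp = 0.010593 / 1.6462305×10^-4 = 64.3 ohm*cm^2

64.3 ohm*cm^2


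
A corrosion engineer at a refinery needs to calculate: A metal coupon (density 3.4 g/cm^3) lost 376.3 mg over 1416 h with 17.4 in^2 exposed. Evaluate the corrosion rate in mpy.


Apply the mpy weight-loss relation: CR = 534 * W / (D * A * T)
Numerator: 534 * 376.3 = 200944.2
Denominator: 3.4 * 17.4 * 1416 = 83770.56
CR = 200944.2 / 83770.56 = 2.39874 mpy

2.39874 mpy


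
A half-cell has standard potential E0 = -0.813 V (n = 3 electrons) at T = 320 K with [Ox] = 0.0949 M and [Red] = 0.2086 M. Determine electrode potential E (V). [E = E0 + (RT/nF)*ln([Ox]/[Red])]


Apply the Nernst equation: E = E0 + (RT/nF)*ln([Ox]/[Red])
Step 1: RT/nF = 8.314*320/(3*96485) = 0.00919134 V
Step 2: [Ox]/[Red] = 0.0949/0.2086 = 0.454938
Step 3: ln(0.454938) = -0.787594
Step 4: correction = 0.00919134 * -0.787594 = -0.0072 V
E = -0.813 + -0.0072 = -0.8202 V

-0.8202 V


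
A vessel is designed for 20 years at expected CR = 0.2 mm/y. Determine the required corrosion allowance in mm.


Corrosion allowance = CR × design life
CA = 0.2 * 20 = 4.0 mm

4.0 mm


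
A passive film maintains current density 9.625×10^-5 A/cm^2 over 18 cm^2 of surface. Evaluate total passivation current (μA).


I = i_pass * A, then convert A → μA (×10^6)
I = 9.625×10^-5 * 18 * 10^6 = 1732.5 μA

1732.5 μA


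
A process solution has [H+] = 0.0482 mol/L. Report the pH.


pH = −log10[H+]
pH = −log10(0.0482) = 1.32

1.32


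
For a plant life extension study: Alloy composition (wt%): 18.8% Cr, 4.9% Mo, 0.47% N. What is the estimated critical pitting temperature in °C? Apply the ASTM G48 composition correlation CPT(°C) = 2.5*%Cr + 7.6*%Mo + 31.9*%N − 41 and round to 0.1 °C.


Apply the ASTM G48 empirical CPT estimate: CPT(°C) = 2.5*%Cr + 7.6*%Mo + 31.9*%N − 41
2.5*18.8 = 47; 7.6*4.9 = 37.24; 31.9*0.47 = 14.993
CPT = 47 + 37.24 + 14.993 − 41 = 58.233 °C
Rounded to 0.1 °C: CPT ≈ 58.2 °C

58.2 °C


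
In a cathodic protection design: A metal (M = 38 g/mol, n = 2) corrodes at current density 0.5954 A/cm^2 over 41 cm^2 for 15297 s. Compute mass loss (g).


Apply Faraday's law: m = i*A*t*M / (n*F)
Total charge passed Q = i*A*t = 0.5954*41*15297 = 373421.1858 C
m = Q*M/(n*F) = 373421.1858*38/(2*96485) = 73.53477 g

73.53477 g


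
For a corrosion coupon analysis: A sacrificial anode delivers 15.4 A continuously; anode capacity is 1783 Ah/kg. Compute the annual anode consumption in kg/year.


Annual consumption = current * hours per year / capacity
Rate = 15.4 * 8760 / 1783 = 75.7 kg/year

75.7 kg/year


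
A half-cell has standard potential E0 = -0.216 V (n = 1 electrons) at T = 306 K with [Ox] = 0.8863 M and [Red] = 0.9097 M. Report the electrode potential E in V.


Apply the Nernst equation: E = E0 + (RT/nF)*ln([Ox]/[Red])
Step 1: RT/nF = 8.314*306/(1*96485) = 0.02636766 V
Step 2: [Ox]/[Red] = 0.8863/0.9097 = 0.974277
Step 3: ln(0.974277) = -0.02606
Step 4: correction = 0.02636766 * -0.02606 = -0.001 V
E = -0.216 + -0.001 = -0.217 V

-0.217 V


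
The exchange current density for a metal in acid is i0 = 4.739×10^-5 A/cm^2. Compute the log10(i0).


i0 = 4.739×10^-5 A/cm^2
log10(i0) = -4.324

-4.324


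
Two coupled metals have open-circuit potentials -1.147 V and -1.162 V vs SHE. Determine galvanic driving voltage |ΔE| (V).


Driving voltage is the absolute potential difference.
|ΔE| = |-1.147 − (-1.162)| = 0.015 V

0.015 V


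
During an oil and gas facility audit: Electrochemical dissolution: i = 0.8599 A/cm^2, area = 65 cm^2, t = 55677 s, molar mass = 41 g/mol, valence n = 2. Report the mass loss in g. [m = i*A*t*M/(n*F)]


Apply Faraday's law: m = i*A*t*M / (n*F)
Total charge passed Q = i*A*t = 0.8599*65*55677 = 3111982.3995 C
m = Q*M/(n*F) = 3111982.3995*41/(2*96485) = 661.1975 g

661.1975 g


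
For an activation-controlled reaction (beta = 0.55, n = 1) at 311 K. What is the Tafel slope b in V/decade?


Apply the Tafel slope relation: b = 2.303*R*T/(beta*n*F)
Numerator: 2.303 * 8.314 * 311 = 5954.76
Denominator: 0.55 * 1 * 96485 = 53066.75
b = 5954.76 / 53066.75 = 0.1122 V/decade

0.1122 V/decade


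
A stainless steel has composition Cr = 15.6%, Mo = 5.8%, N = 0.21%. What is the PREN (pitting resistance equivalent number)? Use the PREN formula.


Apply the PREN formula: PREN = Cr + 3.3*Mo + 16*N
PREN = 15.6 + 3.3*5.8 + 16*0.21
PREN = 15.6 + 19.14 + 3.36 = 38.1

38.1


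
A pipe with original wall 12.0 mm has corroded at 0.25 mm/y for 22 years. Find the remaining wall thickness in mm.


Remaining wall = original − CR × time
t = 12.0 − 0.25*22 = 12.0 − 5.5 = 6.5 mm

6.5 mm


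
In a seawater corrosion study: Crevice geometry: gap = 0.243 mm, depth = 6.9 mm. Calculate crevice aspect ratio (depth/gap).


Aspect ratio = depth / gap
Ratio = 6.9 / 0.243 = 28.4

28.4


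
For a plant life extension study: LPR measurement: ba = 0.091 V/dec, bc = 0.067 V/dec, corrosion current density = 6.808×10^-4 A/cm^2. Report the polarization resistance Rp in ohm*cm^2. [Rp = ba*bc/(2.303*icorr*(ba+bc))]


Apply the Stern-Geary equation: Rp = ba*bc / (2.303*icorr*(ba+bc))
ba*bc = 0.091*0.067 = 0.006097
ba+bc = 0.158; 2.303*icorr*(ba+bc) = 2.303*6.808×10^-4*0.158 = 2.4772542×10^-4
Rp = 0.006097 / 2.4772542×10^-4 = 24.61 ohm*cm^2

24.61 ohm*cm^2


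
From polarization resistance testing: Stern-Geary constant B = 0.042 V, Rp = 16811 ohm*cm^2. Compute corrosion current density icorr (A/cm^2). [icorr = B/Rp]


Apply the Stern-Geary relation: icorr = B / Rp
icorr = 0.042 / 16811 = 2.498×10^-6 A/cm^2

2.498×10^-6 A/cm^2


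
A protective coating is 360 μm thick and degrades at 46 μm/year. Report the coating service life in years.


Service life = thickness / degradation rate
Life = 360 / 46 = 7.8 years

7.8 years


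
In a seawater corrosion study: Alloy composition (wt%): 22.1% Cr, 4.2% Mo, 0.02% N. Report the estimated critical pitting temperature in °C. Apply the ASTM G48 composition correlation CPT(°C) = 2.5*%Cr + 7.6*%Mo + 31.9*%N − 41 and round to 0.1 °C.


Apply the ASTM G48 empirical CPT estimate: CPT(°C) = 2.5*%Cr + 7.6*%Mo + 31.9*%N − 41
2.5*22.1 = 55.25; 7.6*4.2 = 31.92; 31.9*0.02 = 0.638
CPT = 55.25 + 31.92 + 0.638 − 41 = 46.808 °C
Rounded to 0.1 °C: CPT ≈ 46.8 °C

46.8 °C


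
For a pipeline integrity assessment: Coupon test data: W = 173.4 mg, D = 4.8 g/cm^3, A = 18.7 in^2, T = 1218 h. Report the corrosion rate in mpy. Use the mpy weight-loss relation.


Apply the mpy weight-loss relation: CR = 534 * W / (D * A * T)
Numerator: 534 * 173.4 = 92595.6
Denominator: 4.8 * 18.7 * 1218 = 109327.68
CR = 92595.6 / 109327.68 = 0.84695 mpy

0.84695 mpy


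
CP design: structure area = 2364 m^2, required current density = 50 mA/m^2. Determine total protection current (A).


I = area * current density, then convert mA → A (÷1000)
I = 2364 * 50 / 1000 = 118.2 A

118.2 A


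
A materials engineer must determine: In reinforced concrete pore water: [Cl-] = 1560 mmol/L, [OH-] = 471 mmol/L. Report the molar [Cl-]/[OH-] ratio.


Threshold parameter = [Cl-] / [OH-] (molar basis; both in mmol/L, so units cancel)
Ratio = 1560 / 471 = 3.31

3.31


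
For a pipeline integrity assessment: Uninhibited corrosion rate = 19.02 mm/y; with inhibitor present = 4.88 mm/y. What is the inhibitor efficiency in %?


Apply the inhibitor-efficiency definition: IE = (CR_blank − CR_inh)/CR_blank × 100
IE = (19.02 − 4.88) / 19.02 × 100
IE = 14.14 / 19.02 × 100 = 74.3 %

74.3 %


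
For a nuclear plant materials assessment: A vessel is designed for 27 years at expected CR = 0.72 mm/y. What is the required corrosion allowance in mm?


Corrosion allowance = CR × design life
CA = 0.72 * 27 = 19.44 mm

19.44 mm


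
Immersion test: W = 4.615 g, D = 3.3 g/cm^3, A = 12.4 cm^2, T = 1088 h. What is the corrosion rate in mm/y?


Apply the mm/y weight-loss relation: CR = 87600 * W / (D * A * T)
Numerator: 87600 * 4.615 = 404274.0
Denominator: 3.3 * 12.4 * 1088 = 44520.96
CR = 404274.0 / 44520.96 = 9.0805 mm/y

9.0805 mm/y


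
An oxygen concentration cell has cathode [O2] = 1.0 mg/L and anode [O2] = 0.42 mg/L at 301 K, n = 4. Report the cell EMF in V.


Apply the Nernst concentration-cell relation: E = (RT/nF)*ln(C_cathode/C_anode)
RT/nF = 8.314*301/(4*96485) = 0.0064842 V
ln(1.0/0.42) = 0.8675
E = 0.0064842 * 0.8675 = 0.00563 V

0.00563 V


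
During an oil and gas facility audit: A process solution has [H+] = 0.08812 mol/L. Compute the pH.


pH = −log10[H+]
pH = −log10(0.08812) = 1.05

1.05


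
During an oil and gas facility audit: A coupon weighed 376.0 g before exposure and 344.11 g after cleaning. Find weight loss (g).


Weight loss = initial − final
WL = 376.0 − 344.11 = 31.89 g

31.89 g


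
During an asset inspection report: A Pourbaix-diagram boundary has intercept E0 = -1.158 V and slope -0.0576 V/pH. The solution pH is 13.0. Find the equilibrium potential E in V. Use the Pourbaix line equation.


Apply the Pourbaix line equation: E = E0 + slope*pH
E = -1.158 + (-0.0576)*13.0 = -1.158 + (-0.7488) = -1.9068 V
Rounded to 4 decimal places: E = -1.9068 V

-1.9068 V


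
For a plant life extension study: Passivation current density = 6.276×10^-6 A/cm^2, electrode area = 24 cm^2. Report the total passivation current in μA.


I = i_pass * A, then convert A → μA (×10^6)
I = 6.276×10^-6 * 24 * 10^6 = 150.62 μA

150.62 μA


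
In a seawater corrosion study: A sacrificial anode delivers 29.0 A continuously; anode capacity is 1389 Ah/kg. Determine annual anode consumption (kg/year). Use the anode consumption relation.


Annual consumption = current * hours per year / capacity
Rate = 29.0 * 8760 / 1389 = 182.9 kg/year

182.9 kg/year


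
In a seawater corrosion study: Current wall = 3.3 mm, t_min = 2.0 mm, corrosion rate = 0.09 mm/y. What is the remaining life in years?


Apply the remaining-life relation: RL = (t_current − t_min) / CR
RL = (3.3 − 2.0) / 0.09 = 1.3 / 0.09 = 14.4 years

14.4 years


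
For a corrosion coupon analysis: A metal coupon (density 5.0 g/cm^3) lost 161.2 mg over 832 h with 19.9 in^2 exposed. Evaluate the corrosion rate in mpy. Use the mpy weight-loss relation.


Apply the mpy weight-loss relation: CR = 534 * W / (D * A * T)
Numerator: 534 * 161.2 = 86080.8
Denominator: 5.0 * 19.9 * 832 = 82784.0
CR = 86080.8 / 82784.0 = 1.03982 mpy

1.03982 mpy


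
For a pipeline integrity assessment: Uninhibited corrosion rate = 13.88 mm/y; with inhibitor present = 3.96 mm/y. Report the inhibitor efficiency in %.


Apply the inhibitor-efficiency definition: IE = (CR_blank − CR_inh)/CR_blank × 100
IE = (13.88 − 3.96) / 13.88 × 100
IE = 9.92 / 13.88 × 100 = 71.5 %

71.5 %


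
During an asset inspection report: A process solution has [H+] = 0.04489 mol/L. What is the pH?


pH = −log10[H+]
pH = −log10(0.04489) = 1.35

1.35


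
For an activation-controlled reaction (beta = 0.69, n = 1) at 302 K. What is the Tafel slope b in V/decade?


Apply the Tafel slope relation: b = 2.303*R*T/(beta*n*F)
Numerator: 2.303 * 8.314 * 302 = 5782.44
Denominator: 0.69 * 1 * 96485 = 66574.65
b = 5782.44 / 66574.65 = 0.0869 V/decade

0.0869 V/decade


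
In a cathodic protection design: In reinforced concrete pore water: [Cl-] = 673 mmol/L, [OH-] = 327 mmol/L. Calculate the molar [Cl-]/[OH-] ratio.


Threshold parameter = [Cl-] / [OH-] (molar basis; both in mmol/L, so units cancel)
Ratio = 673 / 327 = 2.06

2.06


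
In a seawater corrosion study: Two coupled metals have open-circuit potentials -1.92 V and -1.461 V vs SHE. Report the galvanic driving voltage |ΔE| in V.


Driving voltage is the absolute potential difference.
|ΔE| = |-1.92 − (-1.461)| = 0.459 V

0.459 V


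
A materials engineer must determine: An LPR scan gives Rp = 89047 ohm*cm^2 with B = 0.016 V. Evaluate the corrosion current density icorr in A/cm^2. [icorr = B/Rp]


Apply the Stern-Geary relation: icorr = B / Rp
icorr = 0.016 / 89047 = 1.797×10^-7 A/cm^2

1.797×10^-7 A/cm^2


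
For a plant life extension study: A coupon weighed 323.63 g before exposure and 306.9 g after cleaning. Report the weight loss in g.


Weight loss = initial − final
WL = 323.63 − 306.9 = 16.73 g

16.73 g


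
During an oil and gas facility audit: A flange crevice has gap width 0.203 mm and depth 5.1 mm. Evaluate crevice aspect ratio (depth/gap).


Aspect ratio = depth / gap
Ratio = 5.1 / 0.203 = 25.1

25.1


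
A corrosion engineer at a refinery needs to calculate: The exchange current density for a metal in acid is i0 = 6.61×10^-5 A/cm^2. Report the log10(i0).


i0 = 6.61×10^-5 A/cm^2
log10(i0) = -4.18

-4.18


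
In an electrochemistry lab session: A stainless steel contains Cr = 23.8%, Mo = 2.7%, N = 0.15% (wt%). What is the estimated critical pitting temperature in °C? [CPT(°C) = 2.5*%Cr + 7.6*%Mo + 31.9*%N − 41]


Apply the ASTM G48 empirical CPT estimate: CPT(°C) = 2.5*%Cr + 7.6*%Mo + 31.9*%N − 41
2.5*23.8 = 59.5; 7.6*2.7 = 20.52; 31.9*0.15 = 4.785
CPT = 59.5 + 20.52 + 4.785 − 41 = 43.805 °C
Rounded to 0.1 °C: CPT ≈ 43.8 °C

43.8 °C


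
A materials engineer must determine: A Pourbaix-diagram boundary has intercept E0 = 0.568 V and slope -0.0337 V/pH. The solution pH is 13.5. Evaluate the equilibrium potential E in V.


Apply the Pourbaix line equation: E = E0 + slope*pH
E = 0.568 + (-0.0337)*13.5 = 0.568 + (-0.45495) = 0.11305 V
Rounded to 3 decimal places: E = 0.113 V

0.113 V


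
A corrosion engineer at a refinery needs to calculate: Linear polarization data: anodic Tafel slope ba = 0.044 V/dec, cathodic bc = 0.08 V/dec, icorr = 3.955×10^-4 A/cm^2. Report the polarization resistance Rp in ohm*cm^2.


Apply the Stern-Geary equation: Rp = ba*bc / (2.303*icorr*(ba+bc))
ba*bc = 0.044*0.08 = 0.00352
ba+bc = 0.124; 2.303*icorr*(ba+bc) = 2.303*3.955×10^-4*0.124 = 1.1294373×10^-4
Rp = 0.00352 / 1.1294373×10^-4 = 31.2 ohm*cm^2

31.2 ohm*cm^2


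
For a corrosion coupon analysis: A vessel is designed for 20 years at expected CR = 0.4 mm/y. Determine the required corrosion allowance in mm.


Corrosion allowance = CR × design life
CA = 0.4 * 20 = 8.0 mm

8.0 mm


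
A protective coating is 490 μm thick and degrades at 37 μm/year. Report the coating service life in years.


Service life = thickness / degradation rate
Life = 490 / 37 = 13.2 years

13.2 years


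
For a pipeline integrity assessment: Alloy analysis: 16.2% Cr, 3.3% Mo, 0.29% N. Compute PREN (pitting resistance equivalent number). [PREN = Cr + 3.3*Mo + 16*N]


Apply the PREN formula: PREN = Cr + 3.3*Mo + 16*N
PREN = 16.2 + 3.3*3.3 + 16*0.29
PREN = 16.2 + 10.89 + 4.64 = 31.73

31.73


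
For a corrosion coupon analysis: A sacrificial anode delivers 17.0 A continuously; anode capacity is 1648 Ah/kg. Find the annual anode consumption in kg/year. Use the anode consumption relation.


Annual consumption = current * hours per year / capacity
Rate = 17.0 * 8760 / 1648 = 90.4 kg/year

90.4 kg/year


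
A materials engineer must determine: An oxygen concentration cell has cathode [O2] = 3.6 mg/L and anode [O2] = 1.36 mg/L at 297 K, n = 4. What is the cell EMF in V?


Apply the Nernst concentration-cell relation: E = (RT/nF)*ln(C_cathode/C_anode)
RT/nF = 8.314*297/(4*96485) = 0.00639804 V
ln(3.6/1.36) = 0.97345
E = 0.00639804 * 0.97345 = 0.00623 V

0.00623 V


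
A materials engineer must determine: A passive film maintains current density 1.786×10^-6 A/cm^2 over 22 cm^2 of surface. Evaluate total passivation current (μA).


I = i_pass * A, then convert A → μA (×10^6)
I = 1.786×10^-6 * 22 * 10^6 = 39.29 μA

39.29 μA


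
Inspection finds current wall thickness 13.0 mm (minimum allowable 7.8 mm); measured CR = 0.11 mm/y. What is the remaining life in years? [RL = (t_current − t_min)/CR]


Apply the remaining-life relation: RL = (t_current − t_min) / CR
RL = (13.0 − 7.8) / 0.11 = 5.2 / 0.11 = 47.3 years

47.3 years


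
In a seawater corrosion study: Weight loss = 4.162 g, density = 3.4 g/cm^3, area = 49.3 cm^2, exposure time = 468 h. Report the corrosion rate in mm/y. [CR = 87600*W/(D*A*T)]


Apply the mm/y weight-loss relation: CR = 87600 * W / (D * A * T)
Numerator: 87600 * 4.162 = 364591.2
Denominator: 3.4 * 49.3 * 468 = 78446.16
CR = 364591.2 / 78446.16 = 4.6477 mm/y

4.6477 mm/y


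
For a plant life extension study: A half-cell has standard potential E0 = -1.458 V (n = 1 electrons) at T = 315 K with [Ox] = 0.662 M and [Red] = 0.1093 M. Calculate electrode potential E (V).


Apply the Nernst equation: E = E0 + (RT/nF)*ln([Ox]/[Red])
Step 1: RT/nF = 8.314*315/(1*96485) = 0.02714318 V
Step 2: [Ox]/[Red] = 0.662/0.1093 = 6.056725
Step 3: ln(6.056725) = 1.801169
Step 4: correction = 0.02714318 * 1.801169 = 0.049 V
E = -1.458 + 0.049 = -1.409 V

-1.409 V


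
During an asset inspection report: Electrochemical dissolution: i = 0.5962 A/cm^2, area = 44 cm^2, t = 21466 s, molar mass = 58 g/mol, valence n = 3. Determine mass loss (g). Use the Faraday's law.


Apply Faraday's law: m = i*A*t*M / (n*F)
Total charge passed Q = i*A*t = 0.5962*44*21466 = 563113.2848 C
m = Q*M/(n*F) = 563113.2848*58/(3*96485) = 112.8347 g

112.8347 g


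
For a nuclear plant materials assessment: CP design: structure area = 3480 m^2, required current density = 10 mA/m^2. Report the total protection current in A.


I = area * current density, then convert mA → A (÷1000)
I = 3480 * 10 / 1000 = 34.8 A

34.8 A


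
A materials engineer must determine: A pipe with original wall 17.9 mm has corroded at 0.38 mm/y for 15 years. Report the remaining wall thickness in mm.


Remaining wall = original − CR × time
t = 17.9 − 0.38*15 = 17.9 − 5.7 = 12.2 mm

12.2 mm


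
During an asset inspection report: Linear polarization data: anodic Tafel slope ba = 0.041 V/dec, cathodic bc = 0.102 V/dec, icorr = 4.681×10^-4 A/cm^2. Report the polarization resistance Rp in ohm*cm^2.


Apply the Stern-Geary equation: Rp = ba*bc / (2.303*icorr*(ba+bc))
ba*bc = 0.041*0.102 = 0.004182
ba+bc = 0.143; 2.303*icorr*(ba+bc) = 2.303*4.681×10^-4*0.143 = 1.541589×10^-4
Rp = 0.004182 / 1.541589×10^-4 = 27.1 ohm*cm^2

27.1 ohm*cm^2


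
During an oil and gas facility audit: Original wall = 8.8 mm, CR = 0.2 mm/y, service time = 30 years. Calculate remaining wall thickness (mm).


Remaining wall = original − CR × time
t = 8.8 − 0.2*30 = 8.8 − 6.0 = 2.8 mm

2.8 mm


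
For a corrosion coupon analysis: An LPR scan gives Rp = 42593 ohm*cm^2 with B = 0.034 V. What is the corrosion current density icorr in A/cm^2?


Apply the Stern-Geary relation: icorr = B / Rp
icorr = 0.034 / 42593 = 7.983×10^-7 A/cm^2

7.983×10^-7 A/cm^2


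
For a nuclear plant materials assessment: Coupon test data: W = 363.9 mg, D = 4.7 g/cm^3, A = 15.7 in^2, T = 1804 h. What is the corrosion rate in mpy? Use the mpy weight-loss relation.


Apply the mpy weight-loss relation: CR = 534 * W / (D * A * T)
Numerator: 534 * 363.9 = 194322.6
Denominator: 4.7 * 15.7 * 1804 = 133117.16
CR = 194322.6 / 133117.16 = 1.4598 mpy

1.4598 mpy


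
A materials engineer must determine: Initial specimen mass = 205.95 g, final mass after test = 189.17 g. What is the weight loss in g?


Weight loss = initial − final
WL = 205.95 − 189.17 = 16.78 g

16.78 g


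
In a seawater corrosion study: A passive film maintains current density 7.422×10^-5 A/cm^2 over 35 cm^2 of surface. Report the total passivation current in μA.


I = i_pass * A, then convert A → μA (×10^6)
I = 7.422×10^-5 * 35 * 10^6 = 2597.7 μA

2597.7 μA


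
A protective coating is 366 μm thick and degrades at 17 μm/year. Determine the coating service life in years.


Service life = thickness / degradation rate
Life = 366 / 17 = 21.5 years

21.5 years


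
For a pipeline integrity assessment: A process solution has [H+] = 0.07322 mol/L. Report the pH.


pH = −log10[H+]
pH = −log10(0.07322) = 1.14

1.14


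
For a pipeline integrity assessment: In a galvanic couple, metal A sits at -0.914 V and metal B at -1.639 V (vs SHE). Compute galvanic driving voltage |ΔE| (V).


Driving voltage is the absolute potential difference.
|ΔE| = |-0.914 − (-1.639)| = 0.725 V

0.725 V


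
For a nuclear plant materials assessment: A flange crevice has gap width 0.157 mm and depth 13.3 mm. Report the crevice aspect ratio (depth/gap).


Aspect ratio = depth / gap
Ratio = 13.3 / 0.157 = 84.7

84.7


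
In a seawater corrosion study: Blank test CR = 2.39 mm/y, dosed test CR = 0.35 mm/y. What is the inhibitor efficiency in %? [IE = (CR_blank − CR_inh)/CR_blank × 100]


Apply the inhibitor-efficiency definition: IE = (CR_blank − CR_inh)/CR_blank × 100
IE = (2.39 − 0.35) / 2.39 × 100
IE = 2.04 / 2.39 × 100 = 85.4 %

85.4 %


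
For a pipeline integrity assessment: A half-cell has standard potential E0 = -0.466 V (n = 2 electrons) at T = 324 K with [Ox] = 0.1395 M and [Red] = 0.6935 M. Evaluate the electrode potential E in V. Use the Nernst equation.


Apply the Nernst equation: E = E0 + (RT/nF)*ln([Ox]/[Red])
Step 1: RT/nF = 8.314*324/(2*96485) = 0.01395935 V
Step 2: [Ox]/[Red] = 0.1395/0.6935 = 0.201154
Step 3: ln(0.201154) = -1.603684
Step 4: correction = 0.01395935 * -1.603684 = -0.022 V
E = -0.466 + -0.022 = -0.488 V

-0.488 V


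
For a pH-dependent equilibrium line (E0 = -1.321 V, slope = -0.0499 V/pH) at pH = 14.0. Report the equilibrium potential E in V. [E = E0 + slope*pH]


Apply the Pourbaix line equation: E = E0 + slope*pH
E = -1.321 + (-0.0499)*14.0 = -1.321 + (-0.6986) = -2.0196 V
Rounded to 3 decimal places: E = -2.020 V

-2.020 V


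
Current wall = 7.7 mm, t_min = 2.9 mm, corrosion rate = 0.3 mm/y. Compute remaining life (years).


Apply the remaining-life relation: RL = (t_current − t_min) / CR
RL = (7.7 − 2.9) / 0.3 = 4.8 / 0.3 = 16.0 years

16.0 years


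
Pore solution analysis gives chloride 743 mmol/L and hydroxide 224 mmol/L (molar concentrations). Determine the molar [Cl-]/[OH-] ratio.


Threshold parameter = [Cl-] / [OH-] (molar basis; both in mmol/L, so units cancel)
Ratio = 743 / 224 = 3.32

3.32


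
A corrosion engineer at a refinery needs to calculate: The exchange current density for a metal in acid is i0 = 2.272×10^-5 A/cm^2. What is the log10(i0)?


i0 = 2.272×10^-5 A/cm^2
log10(i0) = -4.644

-4.644


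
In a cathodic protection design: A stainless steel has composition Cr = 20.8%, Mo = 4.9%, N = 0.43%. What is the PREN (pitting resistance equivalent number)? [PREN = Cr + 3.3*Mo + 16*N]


Apply the PREN formula: PREN = Cr + 3.3*Mo + 16*N
PREN = 20.8 + 3.3*4.9 + 16*0.43
PREN = 20.8 + 16.17 + 6.88 = 43.85

43.85


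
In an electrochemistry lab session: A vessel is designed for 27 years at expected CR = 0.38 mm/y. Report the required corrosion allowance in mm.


Corrosion allowance = CR × design life
CA = 0.38 * 27 = 10.26 mm

10.26 mm


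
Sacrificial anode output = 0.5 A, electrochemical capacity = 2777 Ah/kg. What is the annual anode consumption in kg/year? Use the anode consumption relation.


Annual consumption = current * hours per year / capacity
Rate = 0.5 * 8760 / 2777 = 1.6 kg/year

1.6 kg/year


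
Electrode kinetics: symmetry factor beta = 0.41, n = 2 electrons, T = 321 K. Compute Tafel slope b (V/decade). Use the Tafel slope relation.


Apply the Tafel slope relation: b = 2.303*R*T/(beta*n*F)
Numerator: 2.303 * 8.314 * 321 = 6146.23
Denominator: 0.41 * 2 * 96485 = 79117.7
b = 6146.23 / 79117.7 = 0.078 V/decade

0.078 V/decade


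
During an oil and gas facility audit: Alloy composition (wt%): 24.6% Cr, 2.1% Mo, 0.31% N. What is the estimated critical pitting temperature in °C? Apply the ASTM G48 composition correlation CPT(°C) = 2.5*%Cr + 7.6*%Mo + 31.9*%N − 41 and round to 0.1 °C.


Apply the ASTM G48 empirical CPT estimate: CPT(°C) = 2.5*%Cr + 7.6*%Mo + 31.9*%N − 41
2.5*24.6 = 61.5; 7.6*2.1 = 15.96; 31.9*0.31 = 9.889
CPT = 61.5 + 15.96 + 9.889 − 41 = 46.349 °C
Rounded to 0.1 °C: CPT ≈ 46.3 °C

46.3 °C


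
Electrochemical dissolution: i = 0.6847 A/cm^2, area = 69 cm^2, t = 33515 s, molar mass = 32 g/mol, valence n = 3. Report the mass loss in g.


Apply Faraday's law: m = i*A*t*M / (n*F)
Total charge passed Q = i*A*t = 0.6847*69*33515 = 1583392.7145 C
m = Q*M/(n*F) = 1583392.7145*32/(3*96485) = 175.048 g

175.048 g


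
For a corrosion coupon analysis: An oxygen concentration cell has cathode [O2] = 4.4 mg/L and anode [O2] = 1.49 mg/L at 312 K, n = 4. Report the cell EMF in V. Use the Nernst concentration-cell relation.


Apply the Nernst concentration-cell relation: E = (RT/nF)*ln(C_cathode/C_anode)
RT/nF = 8.314*312/(4*96485) = 0.00672117 V
ln(4.4/1.49) = 1.08283
E = 0.00672117 * 1.08283 = 0.00728 V

0.00728 V


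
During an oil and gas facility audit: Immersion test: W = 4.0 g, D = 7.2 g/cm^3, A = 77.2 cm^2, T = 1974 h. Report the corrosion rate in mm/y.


Apply the mm/y weight-loss relation: CR = 87600 * W / (D * A * T)
Numerator: 87600 * 4.0 = 350400.0
Denominator: 7.2 * 77.2 * 1974 = 1097228.16
CR = 350400.0 / 1097228.16 = 0.3194 mm/y

0.3194 mm/y


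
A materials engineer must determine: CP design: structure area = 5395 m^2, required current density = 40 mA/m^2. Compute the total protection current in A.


I = area * current density, then convert mA → A (÷1000)
I = 5395 * 40 / 1000 = 215.8 A

215.8 A


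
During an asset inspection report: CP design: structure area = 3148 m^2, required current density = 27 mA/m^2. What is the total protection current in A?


I = area * current density, then convert mA → A (÷1000)
I = 3148 * 27 / 1000 = 85.0 A

85.0 A


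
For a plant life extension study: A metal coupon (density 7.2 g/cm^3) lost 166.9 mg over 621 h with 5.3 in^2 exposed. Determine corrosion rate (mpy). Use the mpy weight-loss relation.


Apply the mpy weight-loss relation: CR = 534 * W / (D * A * T)
Numerator: 534 * 166.9 = 89124.6
Denominator: 7.2 * 5.3 * 621 = 23697.36
CR = 89124.6 / 23697.36 = 3.761 mpy

3.761 mpy


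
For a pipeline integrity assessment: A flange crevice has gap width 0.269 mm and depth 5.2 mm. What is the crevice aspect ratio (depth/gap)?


Aspect ratio = depth / gap
Ratio = 5.2 / 0.269 = 19.3

19.3


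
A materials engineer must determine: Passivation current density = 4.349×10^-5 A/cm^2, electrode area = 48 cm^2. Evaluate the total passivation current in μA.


I = i_pass * A, then convert A → μA (×10^6)
I = 4.349×10^-5 * 48 * 10^6 = 2087.52 μA

2087.52 μA


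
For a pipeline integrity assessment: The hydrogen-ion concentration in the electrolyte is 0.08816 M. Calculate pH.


pH = −log10[H+]
pH = −log10(0.08816) = 1.05

1.05


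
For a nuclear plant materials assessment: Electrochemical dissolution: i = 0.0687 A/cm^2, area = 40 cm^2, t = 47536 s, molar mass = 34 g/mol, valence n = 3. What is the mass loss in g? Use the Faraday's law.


Apply Faraday's law: m = i*A*t*M / (n*F)
Total charge passed Q = i*A*t = 0.0687*40*47536 = 130628.928 C
m = Q*M/(n*F) = 130628.928*34/(3*96485) = 15.344 g

15.344 g


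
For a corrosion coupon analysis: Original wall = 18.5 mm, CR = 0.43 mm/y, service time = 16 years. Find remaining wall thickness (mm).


Remaining wall = original − CR × time
t = 18.5 − 0.43*16 = 18.5 − 6.88 = 11.62 mm

11.62 mm


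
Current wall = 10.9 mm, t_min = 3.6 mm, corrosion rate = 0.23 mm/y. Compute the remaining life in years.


Apply the remaining-life relation: RL = (t_current − t_min) / CR
RL = (10.9 − 3.6) / 0.23 = 7.3 / 0.23 = 31.7 years

31.7 years


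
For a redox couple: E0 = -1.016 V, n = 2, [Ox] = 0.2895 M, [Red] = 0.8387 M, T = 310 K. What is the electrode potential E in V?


Apply the Nernst equation: E = E0 + (RT/nF)*ln([Ox]/[Red])
Step 1: RT/nF = 8.314*310/(2*96485) = 0.01335617 V
Step 2: [Ox]/[Red] = 0.2895/0.8387 = 0.345177
Step 3: ln(0.345177) = -1.063698
Step 4: correction = 0.01335617 * -1.063698 = -0.014 V
E = -1.016 + -0.014 = -1.03 V

-1.03 V


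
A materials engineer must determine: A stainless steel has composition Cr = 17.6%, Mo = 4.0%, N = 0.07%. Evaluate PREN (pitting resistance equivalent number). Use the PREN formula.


Apply the PREN formula: PREN = Cr + 3.3*Mo + 16*N
PREN = 17.6 + 3.3*4.0 + 16*0.07
PREN = 17.6 + 13.2 + 1.12 = 31.92

31.92


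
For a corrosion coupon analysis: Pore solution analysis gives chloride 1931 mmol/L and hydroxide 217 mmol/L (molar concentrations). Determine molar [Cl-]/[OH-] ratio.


Threshold parameter = [Cl-] / [OH-] (molar basis; both in mmol/L, so units cancel)
Ratio = 1931 / 217 = 8.9

8.9


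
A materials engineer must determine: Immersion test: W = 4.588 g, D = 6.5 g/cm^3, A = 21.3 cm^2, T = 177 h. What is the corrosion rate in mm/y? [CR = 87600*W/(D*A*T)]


Apply the mm/y weight-loss relation: CR = 87600 * W / (D * A * T)
Numerator: 87600 * 4.588 = 401908.8
Denominator: 6.5 * 21.3 * 177 = 24505.65
CR = 401908.8 / 24505.65 = 16.4007 mm/y

16.4007 mm/y


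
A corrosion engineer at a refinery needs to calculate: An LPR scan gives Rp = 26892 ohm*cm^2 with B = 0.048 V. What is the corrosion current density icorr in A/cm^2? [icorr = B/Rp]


Apply the Stern-Geary relation: icorr = B / Rp
icorr = 0.048 / 26892 = 1.785×10^-6 A/cm^2

1.785×10^-6 A/cm^2


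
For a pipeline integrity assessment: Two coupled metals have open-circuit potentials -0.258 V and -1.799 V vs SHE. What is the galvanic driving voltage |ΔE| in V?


Driving voltage is the absolute potential difference.
|ΔE| = |-0.258 − (-1.799)| = 1.541 V

1.541 V


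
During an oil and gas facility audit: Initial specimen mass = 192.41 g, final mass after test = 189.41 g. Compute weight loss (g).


Weight loss = initial − final
WL = 192.41 − 189.41 = 3.0 g

3.0 g


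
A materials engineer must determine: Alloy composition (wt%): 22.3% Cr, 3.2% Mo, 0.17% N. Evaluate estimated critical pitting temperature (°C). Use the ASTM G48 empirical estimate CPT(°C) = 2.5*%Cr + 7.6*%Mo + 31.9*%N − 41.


Apply the ASTM G48 empirical CPT estimate: CPT(°C) = 2.5*%Cr + 7.6*%Mo + 31.9*%N − 41
2.5*22.3 = 55.75; 7.6*3.2 = 24.32; 31.9*0.17 = 5.423
CPT = 55.75 + 24.32 + 5.423 − 41 = 44.493 °C
Rounded to 0.1 °C: CPT ≈ 44.5 °C

44.5 °C


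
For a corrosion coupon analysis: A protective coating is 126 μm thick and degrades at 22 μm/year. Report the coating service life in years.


Service life = thickness / degradation rate
Life = 126 / 22 = 5.7 years

5.7 years


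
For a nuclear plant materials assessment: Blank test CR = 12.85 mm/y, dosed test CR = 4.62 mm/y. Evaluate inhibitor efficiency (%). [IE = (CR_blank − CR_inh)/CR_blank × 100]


Apply the inhibitor-efficiency definition: IE = (CR_blank − CR_inh)/CR_blank × 100
IE = (12.85 − 4.62) / 12.85 × 100
IE = 8.23 / 12.85 × 100 = 64.0 %

64.0 %


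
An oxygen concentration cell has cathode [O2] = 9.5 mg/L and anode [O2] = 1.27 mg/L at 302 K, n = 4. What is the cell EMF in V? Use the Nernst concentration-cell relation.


Apply the Nernst concentration-cell relation: E = (RT/nF)*ln(C_cathode/C_anode)
RT/nF = 8.314*302/(4*96485) = 0.00650575 V
ln(9.5/1.27) = 2.01227
E = 0.00650575 * 2.01227 = 0.01309 V

0.01309 V


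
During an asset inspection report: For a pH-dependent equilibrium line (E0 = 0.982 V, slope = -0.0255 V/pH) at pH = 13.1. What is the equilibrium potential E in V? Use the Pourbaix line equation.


Apply the Pourbaix line equation: E = E0 + slope*pH
E = 0.982 + (-0.0255)*13.1 = 0.982 + (-0.33405) = 0.64795 V
Rounded to 4 decimal places: E = 0.6480 V

0.6480 V
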